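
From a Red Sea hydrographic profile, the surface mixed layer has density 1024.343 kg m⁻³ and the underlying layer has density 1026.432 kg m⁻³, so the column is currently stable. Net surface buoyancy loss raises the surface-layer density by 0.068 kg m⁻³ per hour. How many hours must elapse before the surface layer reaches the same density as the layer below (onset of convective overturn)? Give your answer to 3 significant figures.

Density deficit of the surface layer: 1026.432 − 1024.343 = 2.089 kg m⁻³.
Required change = 2.089 / 0.068 = 30.7 hours.

30.7 hours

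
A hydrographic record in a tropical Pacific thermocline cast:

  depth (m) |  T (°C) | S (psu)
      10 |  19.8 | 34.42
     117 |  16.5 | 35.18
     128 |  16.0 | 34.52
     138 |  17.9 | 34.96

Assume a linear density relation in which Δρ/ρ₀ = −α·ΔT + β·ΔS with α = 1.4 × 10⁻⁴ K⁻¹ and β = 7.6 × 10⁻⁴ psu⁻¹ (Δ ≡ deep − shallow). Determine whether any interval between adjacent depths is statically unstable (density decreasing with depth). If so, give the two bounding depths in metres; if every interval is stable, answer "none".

117–128 m

Evaluate Δρ/ρ₀ = −αΔT + βΔS across each adjacent pair:
  10–117 m: −αΔT+βΔS = −(1.4 × 10⁻⁴)(-3.3)+(7.6 × 10⁻⁴)(+0.76) = 1.0 × 10⁻³ → stable
  117–128 m: −αΔT+βΔS = −(1.4 × 10⁻⁴)(-0.5)+(7.6 × 10⁻⁴)(-0.66) = -4.3 × 10⁻⁴ → UNSTABLE
  128–138 m: −αΔT+βΔS = −(1.4 × 10⁻⁴)(+1.9)+(7.6 × 10⁻⁴)(+0.44) = 6.8 × 10⁻⁵ → stable
The 117–128 m interval has Δρ < 0: lighter water underlies denser water.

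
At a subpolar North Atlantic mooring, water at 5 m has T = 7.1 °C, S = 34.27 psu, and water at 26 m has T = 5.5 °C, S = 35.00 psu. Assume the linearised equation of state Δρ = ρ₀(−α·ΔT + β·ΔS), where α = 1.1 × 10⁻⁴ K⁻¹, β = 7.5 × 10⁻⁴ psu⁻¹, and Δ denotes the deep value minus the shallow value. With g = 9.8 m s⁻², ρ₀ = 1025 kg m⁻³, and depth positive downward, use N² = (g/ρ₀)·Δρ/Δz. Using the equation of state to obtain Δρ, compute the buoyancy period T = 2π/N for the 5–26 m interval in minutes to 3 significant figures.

5.70 min

ΔT = -1.6 K, ΔS = +0.73 psu (deep − shallow).
Δρ/ρ₀ = −αΔT + βΔS = 1.76 × 10⁻⁴ + 5.475 × 10⁻⁴ = 7.235 × 10⁻⁴, so Δρ ≈ 0.7416 kg m⁻³.
N² = (g/ρ₀)·Δρ/Δz = g·(Δρ/ρ₀)/Δz = 9.8 × 7.235 × 10⁻⁴ / 21 = 3.3763 × 10⁻⁴ s⁻².
N = √(3.3763 × 10⁻⁴) = 0.018375 rad s⁻¹ → T = 2π/N = 341.94 s = 5.6990 min ≈ 5.70 min.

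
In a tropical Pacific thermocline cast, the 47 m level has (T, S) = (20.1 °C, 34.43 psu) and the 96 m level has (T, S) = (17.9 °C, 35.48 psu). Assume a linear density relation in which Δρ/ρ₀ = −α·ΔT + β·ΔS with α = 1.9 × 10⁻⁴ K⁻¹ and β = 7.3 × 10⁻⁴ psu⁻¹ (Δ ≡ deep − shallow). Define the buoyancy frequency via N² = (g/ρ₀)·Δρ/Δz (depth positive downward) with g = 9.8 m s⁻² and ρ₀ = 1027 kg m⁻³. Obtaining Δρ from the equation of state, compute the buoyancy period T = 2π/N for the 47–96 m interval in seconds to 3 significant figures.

408 s

ΔT = -2.2 K, ΔS = +1.05 psu (deep − shallow).
Δρ/ρ₀ = −αΔT + βΔS = 4.18 × 10⁻⁴ + 7.665 × 10⁻⁴ = 1.1845 × 10⁻³, so Δρ ≈ 1.216 kg m⁻³.
N² = (g/ρ₀)·Δρ/Δz = g·(Δρ/ρ₀)/Δz = 9.8 × 1.1845 × 10⁻³ / 49 = 2.3690 × 10⁻⁴ s⁻².
N = √(2.3690 × 10⁻⁴) = 0.015392 rad s⁻¹ → T = 2π/N = 408.21 s ≈ 408 s.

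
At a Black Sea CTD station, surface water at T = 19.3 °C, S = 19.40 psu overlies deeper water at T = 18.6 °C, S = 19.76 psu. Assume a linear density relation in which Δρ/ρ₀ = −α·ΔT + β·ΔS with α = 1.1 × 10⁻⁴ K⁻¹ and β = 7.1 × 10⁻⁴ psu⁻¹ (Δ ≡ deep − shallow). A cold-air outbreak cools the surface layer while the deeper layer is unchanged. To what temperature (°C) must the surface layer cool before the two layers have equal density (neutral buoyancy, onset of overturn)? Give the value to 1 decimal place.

16.3 °C

Neutral buoyancy requires Δρ = 0, i.e. −α(T_deep − T_surf′) + β(S_deep − S_surf) = 0.
T_surf′ = T_deep − (β/α)·ΔS = 18.6 − (7.1 × 10⁻⁴/1.1 × 10⁻⁴)·(+0.36) = 16.276 °C.
Cooling required: 19.3 − (16.276) = 3.024 °C.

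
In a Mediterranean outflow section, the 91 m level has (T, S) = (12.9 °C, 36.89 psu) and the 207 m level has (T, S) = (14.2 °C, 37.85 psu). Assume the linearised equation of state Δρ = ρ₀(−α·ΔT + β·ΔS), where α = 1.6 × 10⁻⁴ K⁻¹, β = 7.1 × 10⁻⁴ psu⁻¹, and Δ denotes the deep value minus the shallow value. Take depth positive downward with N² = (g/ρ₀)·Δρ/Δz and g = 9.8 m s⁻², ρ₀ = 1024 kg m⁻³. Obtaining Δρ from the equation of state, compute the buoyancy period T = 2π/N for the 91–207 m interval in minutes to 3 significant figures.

16.6 min

ΔT = +1.3 K, ΔS = +0.96 psu (deep − shallow).
Δρ/ρ₀ = −αΔT + βΔS = -2.08 × 10⁻⁴ + 6.816 × 10⁻⁴ = 4.736 × 10⁻⁴, so Δρ ≈ 0.4850 kg m⁻³.
N² = (g/ρ₀)·Δρ/Δz = g·(Δρ/ρ₀)/Δz = 9.8 × 4.736 × 10⁻⁴ / 116 = 4.0011 × 10⁻⁵ s⁻².
N = √(4.0011 × 10⁻⁵) = 6.3254 × 10⁻³ rad s⁻¹ → T = 2π/N = 993.33 s = 16.556 min ≈ 16.6 min.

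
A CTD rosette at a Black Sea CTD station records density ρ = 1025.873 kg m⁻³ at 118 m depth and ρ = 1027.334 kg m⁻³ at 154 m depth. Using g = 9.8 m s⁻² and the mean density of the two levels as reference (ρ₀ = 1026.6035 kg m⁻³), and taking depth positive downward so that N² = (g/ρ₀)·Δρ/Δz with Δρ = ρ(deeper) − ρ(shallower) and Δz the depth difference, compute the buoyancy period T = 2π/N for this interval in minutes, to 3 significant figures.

Δρ = 1027.334 − 1025.873 = 1.461 kg m⁻³ over Δz = 154 − 118 = 36 m.
N² = (9.8/1026.6035) × (1.461/36) = 3.8741 × 10⁻⁴ s⁻².
N = √(3.8741 × 10⁻⁴) = 0.019683 rad s⁻¹, so T = 2π/N = 319.22 s = 5.3203 min ≈ 5.32 min.

5.32 min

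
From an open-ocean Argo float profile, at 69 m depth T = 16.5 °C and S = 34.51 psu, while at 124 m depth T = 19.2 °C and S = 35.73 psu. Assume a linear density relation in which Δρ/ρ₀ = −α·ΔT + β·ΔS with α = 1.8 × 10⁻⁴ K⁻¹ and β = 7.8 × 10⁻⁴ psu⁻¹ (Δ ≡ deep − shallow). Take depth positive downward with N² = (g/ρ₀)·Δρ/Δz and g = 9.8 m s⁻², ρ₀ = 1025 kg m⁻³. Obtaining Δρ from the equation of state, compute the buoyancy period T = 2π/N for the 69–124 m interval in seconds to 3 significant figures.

690 s

ΔT = +2.7 K, ΔS = +1.22 psu (deep − shallow).
Δρ/ρ₀ = −αΔT + βΔS = -4.86 × 10⁻⁴ + 9.516 × 10⁻⁴ = 4.656 × 10⁻⁴, so Δρ ≈ 0.4772 kg m⁻³.
N² = (g/ρ₀)·Δρ/Δz = g·(Δρ/ρ₀)/Δz = 9.8 × 4.656 × 10⁻⁴ / 55 = 8.2961 × 10⁻⁵ s⁻².
N = √(8.2961 × 10⁻⁵) = 9.1083 × 10⁻³ rad s⁻¹ → T = 2π/N = 689.83 s ≈ 690 s.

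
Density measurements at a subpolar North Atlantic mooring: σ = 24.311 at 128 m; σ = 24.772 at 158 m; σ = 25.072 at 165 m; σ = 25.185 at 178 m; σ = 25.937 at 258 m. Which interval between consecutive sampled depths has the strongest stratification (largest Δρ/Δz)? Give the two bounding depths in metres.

158–165 m

Compute the density gradient over each adjacent pair:
  128–158 m: Δρ/Δz = 0.461/30 = 0.015 kg m⁻⁴
  158–165 m: Δρ/Δz = 0.300/7 = 0.043 kg m⁻⁴
  165–178 m: Δρ/Δz = 0.113/13 = 8.7 × 10⁻³ kg m⁻⁴
  178–258 m: Δρ/Δz = 0.752/80 = 9.4 × 10⁻³ kg m⁻⁴
The largest gradient is in the 158–165 m interval — the pycnocline.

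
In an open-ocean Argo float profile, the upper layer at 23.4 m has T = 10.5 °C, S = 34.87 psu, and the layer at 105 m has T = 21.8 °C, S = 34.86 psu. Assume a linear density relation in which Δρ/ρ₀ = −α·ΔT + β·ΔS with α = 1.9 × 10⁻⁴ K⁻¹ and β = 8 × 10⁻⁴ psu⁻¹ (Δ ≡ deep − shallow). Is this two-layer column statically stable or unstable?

ΔT = 21.8 − 10.5 = +11.3 K and ΔS = 34.86 − 34.87 = -0.01 psu (deep − shallow).
−αΔT = -2.147 × 10⁻³; βΔS = -8.00 × 10⁻⁶; sum Δρ/ρ₀ = -2.155 × 10⁻³.
Δρ/ρ₀ < 0, so Δρ < 0: deeper water is lighter → statically unstable; the column would overturn.

unstable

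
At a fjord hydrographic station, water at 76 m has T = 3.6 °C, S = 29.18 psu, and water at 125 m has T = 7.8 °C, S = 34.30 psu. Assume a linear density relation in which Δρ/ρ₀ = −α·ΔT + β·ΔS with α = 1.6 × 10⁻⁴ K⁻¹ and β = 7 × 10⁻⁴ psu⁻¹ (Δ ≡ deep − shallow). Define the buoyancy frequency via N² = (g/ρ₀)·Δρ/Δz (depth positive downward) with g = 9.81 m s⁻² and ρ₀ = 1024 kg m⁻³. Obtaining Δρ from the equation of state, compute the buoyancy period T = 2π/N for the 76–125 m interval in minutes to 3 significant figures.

ΔT = +4.2 K, ΔS = +5.12 psu (deep − shallow).
Δρ/ρ₀ = −αΔT + βΔS = -6.72 × 10⁻⁴ + 3.584 × 10⁻³ = 2.912 × 10⁻³, so Δρ ≈ 2.982 kg m⁻³.
N² = (g/ρ₀)·Δρ/Δz = g·(Δρ/ρ₀)/Δz = 9.81 × 2.912 × 10⁻³ / 49 = 5.8299 × 10⁻⁴ s⁻².
N = √(5.8299 × 10⁻⁴) = 0.024145 rad s⁻¹ → T = 2π/N = 260.23 s = 4.3372 min ≈ 4.34 min.

4.34 min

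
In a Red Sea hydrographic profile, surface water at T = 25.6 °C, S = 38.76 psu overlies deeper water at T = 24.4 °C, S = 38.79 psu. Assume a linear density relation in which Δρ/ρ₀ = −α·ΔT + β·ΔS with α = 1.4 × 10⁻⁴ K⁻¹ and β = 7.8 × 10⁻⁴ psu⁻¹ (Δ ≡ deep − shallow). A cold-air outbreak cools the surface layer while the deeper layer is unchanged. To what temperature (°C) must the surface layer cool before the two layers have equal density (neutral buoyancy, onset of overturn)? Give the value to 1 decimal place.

Neutral buoyancy requires Δρ = 0, i.e. −α(T_deep − T_surf′) + β(S_deep − S_surf) = 0.
T_surf′ = T_deep − (β/α)·ΔS = 24.4 − (7.8 × 10⁻⁴/1.4 × 10⁻⁴)·(+0.03) = 24.233 °C.
Cooling required: 25.6 − (24.233) = 1.367 °C.

24.2 °C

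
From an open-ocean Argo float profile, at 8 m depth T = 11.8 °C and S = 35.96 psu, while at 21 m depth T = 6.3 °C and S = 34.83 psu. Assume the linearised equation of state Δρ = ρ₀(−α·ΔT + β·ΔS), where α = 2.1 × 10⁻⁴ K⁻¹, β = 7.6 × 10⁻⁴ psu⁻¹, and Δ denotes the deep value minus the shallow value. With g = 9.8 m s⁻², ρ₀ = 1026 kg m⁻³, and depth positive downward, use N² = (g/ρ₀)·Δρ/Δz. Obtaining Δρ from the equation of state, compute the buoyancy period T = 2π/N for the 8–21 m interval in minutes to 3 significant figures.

ΔT = -5.5 K, ΔS = -1.13 psu (deep − shallow).
Δρ/ρ₀ = −αΔT + βΔS = 1.155 × 10⁻³ − 8.588 × 10⁻⁴ = 2.962 × 10⁻⁴, so Δρ ≈ 0.3039 kg m⁻³.
N² = (g/ρ₀)·Δρ/Δz = g·(Δρ/ρ₀)/Δz = 9.8 × 2.962 × 10⁻⁴ / 13 = 2.2329 × 10⁻⁴ s⁻².
N = √(2.2329 × 10⁻⁴) = 0.014943 rad s⁻¹ → T = 2π/N = 420.48 s = 7.0080 min ≈ 7.01 min.

7.01 min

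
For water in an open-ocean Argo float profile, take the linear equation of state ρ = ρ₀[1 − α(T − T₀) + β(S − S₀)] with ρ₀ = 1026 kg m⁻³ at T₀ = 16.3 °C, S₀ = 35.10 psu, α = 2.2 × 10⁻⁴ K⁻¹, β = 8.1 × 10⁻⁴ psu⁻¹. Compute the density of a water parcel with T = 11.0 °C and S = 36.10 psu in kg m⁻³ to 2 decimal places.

T − T₀ = -5.3 K, S − S₀ = +1.00 psu.
Bracket = 1 − α·(-5.3) + β·(+1.00) = 1 + (1.976 × 10⁻³) = 1.0019760.
ρ = 1026 × 1.0019760 = 1028.03 kg m⁻³.

1028.03 kg m⁻³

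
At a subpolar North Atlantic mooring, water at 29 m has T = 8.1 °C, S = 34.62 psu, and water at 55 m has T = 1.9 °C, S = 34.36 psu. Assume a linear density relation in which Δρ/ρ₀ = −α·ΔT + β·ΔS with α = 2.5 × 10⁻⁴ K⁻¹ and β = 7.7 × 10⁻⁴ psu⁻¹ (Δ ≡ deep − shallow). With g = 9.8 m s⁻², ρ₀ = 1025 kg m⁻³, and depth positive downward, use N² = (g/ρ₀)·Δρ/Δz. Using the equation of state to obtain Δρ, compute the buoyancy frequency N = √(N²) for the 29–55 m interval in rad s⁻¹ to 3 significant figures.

ΔT = -6.2 K, ΔS = -0.26 psu (deep − shallow).
Δρ/ρ₀ = −αΔT + βΔS = 1.55 × 10⁻³ − 2.002 × 10⁻⁴ = 1.3498 × 10⁻³, so Δρ ≈ 1.384 kg m⁻³.
N² = (g/ρ₀)·Δρ/Δz = g·(Δρ/ρ₀)/Δz = 9.8 × 1.3498 × 10⁻³ / 26 = 5.0877 × 10⁻⁴ s⁻².
N = √(5.0877 × 10⁻⁴) = 0.022556 rad s⁻¹ ≈ 0.0226 rad s⁻¹.

0.0226 rad s⁻¹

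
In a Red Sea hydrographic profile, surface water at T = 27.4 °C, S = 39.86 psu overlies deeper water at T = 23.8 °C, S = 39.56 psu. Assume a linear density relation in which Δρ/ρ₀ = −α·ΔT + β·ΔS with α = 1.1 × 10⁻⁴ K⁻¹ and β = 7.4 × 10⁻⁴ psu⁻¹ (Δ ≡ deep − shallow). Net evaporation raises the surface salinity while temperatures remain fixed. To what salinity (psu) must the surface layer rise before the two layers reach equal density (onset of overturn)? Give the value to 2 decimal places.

Neutral buoyancy requires −α(T_deep − T_surf) + β(S_deep − S_surf′) = 0.
S_surf′ = S_deep − (α/β)·ΔT = 39.56 − (1.1 × 10⁻⁴/7.4 × 10⁻⁴)·(-3.6) = 40.0951 psu.
Increase required: 40.0951 − 39.86 = 0.2351 psu.

40.10 psu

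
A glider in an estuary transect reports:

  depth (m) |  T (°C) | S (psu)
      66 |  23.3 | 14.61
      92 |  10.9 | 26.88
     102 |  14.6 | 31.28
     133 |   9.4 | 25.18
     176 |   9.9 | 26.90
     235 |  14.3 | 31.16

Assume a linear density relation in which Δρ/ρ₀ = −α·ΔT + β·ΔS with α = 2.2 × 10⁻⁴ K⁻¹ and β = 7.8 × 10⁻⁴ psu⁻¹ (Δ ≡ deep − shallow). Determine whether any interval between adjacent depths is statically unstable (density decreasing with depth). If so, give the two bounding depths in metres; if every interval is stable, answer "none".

102–133 m

Evaluate Δρ/ρ₀ = −αΔT + βΔS across each adjacent pair:
  66–92 m: −αΔT+βΔS = −(2.2 × 10⁻⁴)(-12.4)+(7.8 × 10⁻⁴)(+12.27) = 0.012 → stable
  92–102 m: −αΔT+βΔS = −(2.2 × 10⁻⁴)(+3.7)+(7.8 × 10⁻⁴)(+4.40) = 2.6 × 10⁻³ → stable
  102–133 m: −αΔT+βΔS = −(2.2 × 10⁻⁴)(-5.2)+(7.8 × 10⁻⁴)(-6.10) = -3.6 × 10⁻³ → UNSTABLE
  133–176 m: −αΔT+βΔS = −(2.2 × 10⁻⁴)(+0.5)+(7.8 × 10⁻⁴)(+1.72) = 1.2 × 10⁻³ → stable
  176–235 m: −αΔT+βΔS = −(2.2 × 10⁻⁴)(+4.4)+(7.8 × 10⁻⁴)(+4.26) = 2.4 × 10⁻³ → stable
The 102–133 m interval has Δρ < 0: lighter water underlies denser water.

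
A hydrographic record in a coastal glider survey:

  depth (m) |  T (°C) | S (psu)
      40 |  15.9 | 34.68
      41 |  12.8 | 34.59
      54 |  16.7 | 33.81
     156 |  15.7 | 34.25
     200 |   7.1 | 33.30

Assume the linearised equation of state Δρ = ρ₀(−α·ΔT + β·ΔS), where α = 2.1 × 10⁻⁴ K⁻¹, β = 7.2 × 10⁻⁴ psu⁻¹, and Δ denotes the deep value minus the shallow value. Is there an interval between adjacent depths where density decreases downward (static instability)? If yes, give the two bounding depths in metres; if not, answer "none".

Evaluate Δρ/ρ₀ = −αΔT + βΔS across each adjacent pair:
  40–41 m: −αΔT+βΔS = −(2.1 × 10⁻⁴)(-3.1)+(7.2 × 10⁻⁴)(-0.09) = 5.9 × 10⁻⁴ → stable
  41–54 m: −αΔT+βΔS = −(2.1 × 10⁻⁴)(+3.9)+(7.2 × 10⁻⁴)(-0.78) = -1.4 × 10⁻³ → UNSTABLE
  54–156 m: −αΔT+βΔS = −(2.1 × 10⁻⁴)(-1.0)+(7.2 × 10⁻⁴)(+0.44) = 5.3 × 10⁻⁴ → stable
  156–200 m: −αΔT+βΔS = −(2.1 × 10⁻⁴)(-8.6)+(7.2 × 10⁻⁴)(-0.95) = 1.1 × 10⁻³ → stable
The 41–54 m interval has Δρ < 0: lighter water underlies denser water.

41–54 m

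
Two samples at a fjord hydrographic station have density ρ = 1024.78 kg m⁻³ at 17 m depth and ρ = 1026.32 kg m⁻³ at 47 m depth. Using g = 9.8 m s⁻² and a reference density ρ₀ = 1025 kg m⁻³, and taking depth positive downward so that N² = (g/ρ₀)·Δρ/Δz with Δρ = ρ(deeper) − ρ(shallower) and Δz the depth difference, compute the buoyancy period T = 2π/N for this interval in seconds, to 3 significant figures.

284 s

Δρ = 1026.32 − 1024.78 = 1.54 kg m⁻³ over Δz = 47 − 17 = 30 m.
N² = (9.8/1025) × (1.54/30) = 4.9080 × 10⁻⁴ s⁻².
N = √(4.9080 × 10⁻⁴) = 0.022154 rad s⁻¹, so T = 2π/N = 283.61 s ≈ 284 s.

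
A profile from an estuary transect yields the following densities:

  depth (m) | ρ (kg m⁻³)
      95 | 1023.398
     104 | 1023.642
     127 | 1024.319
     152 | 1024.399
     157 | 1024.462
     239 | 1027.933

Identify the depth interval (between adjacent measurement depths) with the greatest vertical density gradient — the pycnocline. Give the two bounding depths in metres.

157–239 m

Compute the density gradient over each adjacent pair:
  95–104 m: Δρ/Δz = 0.244/9 = 0.027 kg m⁻⁴
  104–127 m: Δρ/Δz = 0.677/23 = 0.029 kg m⁻⁴
  127–152 m: Δρ/Δz = 0.080/25 = 3.2 × 10⁻³ kg m⁻⁴
  152–157 m: Δρ/Δz = 0.063/5 = 0.013 kg m⁻⁴
  157–239 m: Δρ/Δz = 3.471/82 = 0.042 kg m⁻⁴
The largest gradient is in the 157–239 m interval — the pycnocline.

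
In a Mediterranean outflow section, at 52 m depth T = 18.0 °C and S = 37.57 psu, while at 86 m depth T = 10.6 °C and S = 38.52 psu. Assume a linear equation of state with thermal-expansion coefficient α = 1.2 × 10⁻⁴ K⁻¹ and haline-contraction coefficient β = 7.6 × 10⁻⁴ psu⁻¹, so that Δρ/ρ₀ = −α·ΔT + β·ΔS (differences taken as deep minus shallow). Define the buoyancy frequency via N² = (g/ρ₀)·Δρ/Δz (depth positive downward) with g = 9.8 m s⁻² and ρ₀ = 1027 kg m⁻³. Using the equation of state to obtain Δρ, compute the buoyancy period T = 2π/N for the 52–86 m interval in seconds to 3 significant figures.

ΔT = -7.4 K, ΔS = +0.95 psu (deep − shallow).
Δρ/ρ₀ = −αΔT + βΔS = 8.88 × 10⁻⁴ + 7.22 × 10⁻⁴ = 1.61 × 10⁻³, so Δρ ≈ 1.653 kg m⁻³.
N² = (g/ρ₀)·Δρ/Δz = g·(Δρ/ρ₀)/Δz = 9.8 × 1.61 × 10⁻³ / 34 = 4.6406 × 10⁻⁴ s⁻².
N = √(4.6406 × 10⁻⁴) = 0.021542 rad s⁻¹ → T = 2π/N = 291.67 s ≈ 292 s.

292 s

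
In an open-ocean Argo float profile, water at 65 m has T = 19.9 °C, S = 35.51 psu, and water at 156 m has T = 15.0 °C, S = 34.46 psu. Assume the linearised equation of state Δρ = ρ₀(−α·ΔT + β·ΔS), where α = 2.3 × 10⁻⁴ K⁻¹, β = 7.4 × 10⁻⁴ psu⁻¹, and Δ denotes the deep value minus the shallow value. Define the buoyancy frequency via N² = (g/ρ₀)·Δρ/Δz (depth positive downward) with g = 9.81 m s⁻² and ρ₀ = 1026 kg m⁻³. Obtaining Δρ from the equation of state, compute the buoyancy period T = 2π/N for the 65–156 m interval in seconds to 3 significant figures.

1.02 × 10³ s

ΔT = -4.9 K, ΔS = -1.05 psu (deep − shallow).
Δρ/ρ₀ = −αΔT + βΔS = 1.127 × 10⁻³ − 7.77 × 10⁻⁴ = 3.50 × 10⁻⁴, so Δρ ≈ 0.3591 kg m⁻³.
N² = (g/ρ₀)·Δρ/Δz = g·(Δρ/ρ₀)/Δz = 9.81 × 3.50 × 10⁻⁴ / 91 = 3.7731 × 10⁻⁵ s⁻².
N = √(3.7731 × 10⁻⁵) = 6.1426 × 10⁻³ rad s⁻¹ → T = 2π/N = 1.0229 × 10³ s ≈ 1.02 × 10³ s.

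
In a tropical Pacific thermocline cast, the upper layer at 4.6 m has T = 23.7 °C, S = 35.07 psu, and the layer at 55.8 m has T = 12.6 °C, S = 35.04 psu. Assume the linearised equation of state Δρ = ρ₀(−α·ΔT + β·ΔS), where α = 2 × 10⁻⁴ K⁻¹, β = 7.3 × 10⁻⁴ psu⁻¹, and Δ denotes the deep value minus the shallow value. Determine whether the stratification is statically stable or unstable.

stable

ΔT = 12.6 − 23.7 = -11.1 K and ΔS = 35.04 − 35.07 = -0.03 psu (deep − shallow).
−αΔT = 2.22 × 10⁻³; βΔS = -2.19 × 10⁻⁵; sum Δρ/ρ₀ = 2.1981 × 10⁻³.
Δρ/ρ₀ > 0, so Δρ > 0: deeper water is denser → statically stable.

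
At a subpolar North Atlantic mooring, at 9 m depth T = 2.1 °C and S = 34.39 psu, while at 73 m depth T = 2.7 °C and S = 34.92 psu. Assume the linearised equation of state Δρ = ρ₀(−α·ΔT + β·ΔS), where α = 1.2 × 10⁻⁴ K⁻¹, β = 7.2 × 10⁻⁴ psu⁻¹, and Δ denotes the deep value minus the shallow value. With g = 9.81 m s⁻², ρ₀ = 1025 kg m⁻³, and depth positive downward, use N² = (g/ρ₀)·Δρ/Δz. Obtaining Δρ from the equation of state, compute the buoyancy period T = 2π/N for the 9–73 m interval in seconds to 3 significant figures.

ΔT = +0.6 K, ΔS = +0.53 psu (deep − shallow).
Δρ/ρ₀ = −αΔT + βΔS = -7.20 × 10⁻⁵ + 3.816 × 10⁻⁴ = 3.096 × 10⁻⁴, so Δρ ≈ 0.3173 kg m⁻³.
N² = (g/ρ₀)·Δρ/Δz = g·(Δρ/ρ₀)/Δz = 9.81 × 3.096 × 10⁻⁴ / 64 = 4.7456 × 10⁻⁵ s⁻².
N = √(4.7456 × 10⁻⁵) = 6.8888 × 10⁻³ rad s⁻¹ → T = 2π/N = 912.09 s ≈ 912 s.

912 s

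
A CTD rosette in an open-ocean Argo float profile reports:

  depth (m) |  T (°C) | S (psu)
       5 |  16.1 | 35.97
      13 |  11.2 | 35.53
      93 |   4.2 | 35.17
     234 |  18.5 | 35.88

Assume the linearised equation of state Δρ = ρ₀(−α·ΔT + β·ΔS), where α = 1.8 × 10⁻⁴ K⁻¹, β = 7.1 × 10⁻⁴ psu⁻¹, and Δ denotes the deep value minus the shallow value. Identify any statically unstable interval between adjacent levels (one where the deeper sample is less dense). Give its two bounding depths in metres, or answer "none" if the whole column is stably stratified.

93–234 m

Evaluate Δρ/ρ₀ = −αΔT + βΔS across each adjacent pair:
  5–13 m: −αΔT+βΔS = −(1.8 × 10⁻⁴)(-4.9)+(7.1 × 10⁻⁴)(-0.44) = 5.7 × 10⁻⁴ → stable
  13–93 m: −αΔT+βΔS = −(1.8 × 10⁻⁴)(-7.0)+(7.1 × 10⁻⁴)(-0.36) = 1.0 × 10⁻³ → stable
  93–234 m: −αΔT+βΔS = −(1.8 × 10⁻⁴)(+14.3)+(7.1 × 10⁻⁴)(+0.71) = -2.1 × 10⁻³ → UNSTABLE
The 93–234 m interval has Δρ < 0: lighter water underlies denser water.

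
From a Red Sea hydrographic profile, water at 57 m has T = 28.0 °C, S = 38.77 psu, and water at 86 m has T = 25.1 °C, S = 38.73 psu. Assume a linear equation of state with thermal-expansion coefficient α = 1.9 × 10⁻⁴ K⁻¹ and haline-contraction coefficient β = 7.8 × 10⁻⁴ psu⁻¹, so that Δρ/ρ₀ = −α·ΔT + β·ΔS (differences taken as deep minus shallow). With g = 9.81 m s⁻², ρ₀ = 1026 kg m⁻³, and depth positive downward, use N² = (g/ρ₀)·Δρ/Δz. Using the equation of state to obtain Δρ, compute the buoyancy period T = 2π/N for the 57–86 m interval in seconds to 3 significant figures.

ΔT = -2.9 K, ΔS = -0.04 psu (deep − shallow).
Δρ/ρ₀ = −αΔT + βΔS = 5.51 × 10⁻⁴ − 3.12 × 10⁻⁵ = 5.198 × 10⁻⁴, so Δρ ≈ 0.5333 kg m⁻³.
N² = (g/ρ₀)·Δρ/Δz = g·(Δρ/ρ₀)/Δz = 9.81 × 5.198 × 10⁻⁴ / 29 = 1.7584 × 10⁻⁴ s⁻².
N = √(1.7584 × 10⁻⁴) = 0.013260 rad s⁻¹ → T = 2π/N = 473.85 s ≈ 474 s.

474 s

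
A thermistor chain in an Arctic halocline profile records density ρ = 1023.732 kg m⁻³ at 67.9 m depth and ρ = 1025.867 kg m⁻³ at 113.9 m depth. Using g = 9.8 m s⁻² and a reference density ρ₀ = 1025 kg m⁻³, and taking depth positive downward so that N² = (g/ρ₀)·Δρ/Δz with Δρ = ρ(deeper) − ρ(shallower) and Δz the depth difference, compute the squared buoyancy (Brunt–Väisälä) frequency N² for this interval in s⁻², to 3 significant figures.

Δρ = 1025.867 − 1023.732 = 2.135 kg m⁻³ over Δz = 113.9 − 67.9 = 46 m.
N² = (9.8/1025) × (2.135/46) = 4.4375 × 10⁻⁴ s⁻² ≈ 4.44 × 10⁻⁴ s⁻².

4.44 × 10⁻⁴ s⁻²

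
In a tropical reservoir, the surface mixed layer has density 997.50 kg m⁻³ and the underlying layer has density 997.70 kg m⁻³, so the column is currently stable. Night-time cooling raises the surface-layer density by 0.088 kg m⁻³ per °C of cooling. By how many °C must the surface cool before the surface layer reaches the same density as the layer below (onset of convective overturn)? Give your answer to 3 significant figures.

2.27 °C

Density deficit of the surface layer: 997.70 − 997.50 = 0.2 kg m⁻³.
Required change = 0.2 / 0.088 = 2.27 °C.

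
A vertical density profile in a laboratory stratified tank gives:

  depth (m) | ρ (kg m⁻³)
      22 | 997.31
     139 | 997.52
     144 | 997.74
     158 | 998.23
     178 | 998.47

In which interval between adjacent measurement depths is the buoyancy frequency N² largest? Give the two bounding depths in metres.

139–144 m

Compute the density gradient over each adjacent pair:
  22–139 m: Δρ/Δz = 0.21/117 = 1.8 × 10⁻³ kg m⁻⁴
  139–144 m: Δρ/Δz = 0.22/5 = 0.044 kg m⁻⁴
  144–158 m: Δρ/Δz = 0.49/14 = 0.035 kg m⁻⁴
  158–178 m: Δρ/Δz = 0.24/20 = 0.012 kg m⁻⁴
The largest gradient is in the 139–144 m interval — the pycnocline.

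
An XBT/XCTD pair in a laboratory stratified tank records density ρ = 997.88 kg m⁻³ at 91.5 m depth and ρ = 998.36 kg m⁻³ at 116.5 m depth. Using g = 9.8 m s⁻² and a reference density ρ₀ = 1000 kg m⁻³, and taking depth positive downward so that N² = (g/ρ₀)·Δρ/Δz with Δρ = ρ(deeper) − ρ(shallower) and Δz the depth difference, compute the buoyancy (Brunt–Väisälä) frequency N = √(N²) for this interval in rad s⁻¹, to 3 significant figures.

0.0137 rad s⁻¹

Δρ = 998.36 − 997.88 = 0.48 kg m⁻³ over Δz = 116.5 − 91.5 = 25 m.
N² = (9.8/1000) × (0.48/25) = 1.8816 × 10⁻⁴ s⁻².
N = √(1.8816 × 10⁻⁴) = 0.013717 rad s⁻¹ ≈ 0.0137 rad s⁻¹.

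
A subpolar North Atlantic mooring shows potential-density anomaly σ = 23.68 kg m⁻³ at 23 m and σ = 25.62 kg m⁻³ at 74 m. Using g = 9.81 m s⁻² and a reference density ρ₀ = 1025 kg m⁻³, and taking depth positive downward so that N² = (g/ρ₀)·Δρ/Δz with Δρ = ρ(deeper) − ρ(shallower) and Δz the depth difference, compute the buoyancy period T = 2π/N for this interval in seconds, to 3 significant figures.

329 s

Δρ = 1025.62 − 1023.68 = 1.94 kg m⁻³ over Δz = 74 − 23 = 51 m.
N² = (9.81/1025) × (1.94/51) = 3.6406 × 10⁻⁴ s⁻².
N = √(3.6406 × 10⁻⁴) = 0.019080 rad s⁻¹, so T = 2π/N = 329.31 s ≈ 329 s.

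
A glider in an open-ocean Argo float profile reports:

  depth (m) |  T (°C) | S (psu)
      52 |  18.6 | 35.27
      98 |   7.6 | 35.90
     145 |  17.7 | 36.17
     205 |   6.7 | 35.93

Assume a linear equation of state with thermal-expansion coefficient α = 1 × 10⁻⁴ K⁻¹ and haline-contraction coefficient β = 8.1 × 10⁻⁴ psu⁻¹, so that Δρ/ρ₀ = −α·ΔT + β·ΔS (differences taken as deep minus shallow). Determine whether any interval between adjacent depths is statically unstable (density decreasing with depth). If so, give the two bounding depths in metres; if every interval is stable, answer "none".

98–145 m

Evaluate Δρ/ρ₀ = −αΔT + βΔS across each adjacent pair:
  52–98 m: −αΔT+βΔS = −(1 × 10⁻⁴)(-11.0)+(8.1 × 10⁻⁴)(+0.63) = 1.6 × 10⁻³ → stable
  98–145 m: −αΔT+βΔS = −(1 × 10⁻⁴)(+10.1)+(8.1 × 10⁻⁴)(+0.27) = -7.9 × 10⁻⁴ → UNSTABLE
  145–205 m: −αΔT+βΔS = −(1 × 10⁻⁴)(-11.0)+(8.1 × 10⁻⁴)(-0.24) = 9.1 × 10⁻⁴ → stable
The 98–145 m interval has Δρ < 0: lighter water underlies denser water.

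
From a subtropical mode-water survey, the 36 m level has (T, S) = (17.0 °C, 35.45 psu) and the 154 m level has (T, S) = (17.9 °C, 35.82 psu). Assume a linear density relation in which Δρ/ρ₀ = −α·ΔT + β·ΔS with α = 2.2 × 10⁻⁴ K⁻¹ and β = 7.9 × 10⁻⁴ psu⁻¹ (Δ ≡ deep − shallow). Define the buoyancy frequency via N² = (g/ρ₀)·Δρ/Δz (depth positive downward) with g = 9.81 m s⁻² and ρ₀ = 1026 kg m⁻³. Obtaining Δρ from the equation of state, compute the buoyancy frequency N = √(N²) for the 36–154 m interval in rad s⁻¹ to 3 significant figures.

ΔT = +0.9 K, ΔS = +0.37 psu (deep − shallow).
Δρ/ρ₀ = −αΔT + βΔS = -1.98 × 10⁻⁴ + 2.923 × 10⁻⁴ = 9.43 × 10⁻⁵, so Δρ ≈ 0.09675 kg m⁻³.
N² = (g/ρ₀)·Δρ/Δz = g·(Δρ/ρ₀)/Δz = 9.81 × 9.43 × 10⁻⁵ / 118 = 7.8397 × 10⁻⁶ s⁻².
N = √(7.8397 × 10⁻⁶) = 2.7999 × 10⁻³ rad s⁻¹ ≈ 2.80 × 10⁻³ rad s⁻¹.

2.80 × 10⁻³ rad s⁻¹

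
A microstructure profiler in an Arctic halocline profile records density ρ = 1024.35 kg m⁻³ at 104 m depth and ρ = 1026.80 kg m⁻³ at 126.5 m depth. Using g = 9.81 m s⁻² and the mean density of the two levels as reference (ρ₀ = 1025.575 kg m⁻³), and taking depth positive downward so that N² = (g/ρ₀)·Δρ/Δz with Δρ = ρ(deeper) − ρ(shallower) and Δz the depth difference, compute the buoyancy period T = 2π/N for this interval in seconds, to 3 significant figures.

195 s

Δρ = 1026.80 − 1024.35 = 2.45 kg m⁻³ over Δz = 126.5 − 104 = 22.5 m.
N² = (9.81/1025.575) × (2.45/22.5) = 1.0416 × 10⁻³ s⁻².
N = √(1.0416 × 10⁻³) = 0.032274 rad s⁻¹, so T = 2π/N = 194.68 s ≈ 195 s.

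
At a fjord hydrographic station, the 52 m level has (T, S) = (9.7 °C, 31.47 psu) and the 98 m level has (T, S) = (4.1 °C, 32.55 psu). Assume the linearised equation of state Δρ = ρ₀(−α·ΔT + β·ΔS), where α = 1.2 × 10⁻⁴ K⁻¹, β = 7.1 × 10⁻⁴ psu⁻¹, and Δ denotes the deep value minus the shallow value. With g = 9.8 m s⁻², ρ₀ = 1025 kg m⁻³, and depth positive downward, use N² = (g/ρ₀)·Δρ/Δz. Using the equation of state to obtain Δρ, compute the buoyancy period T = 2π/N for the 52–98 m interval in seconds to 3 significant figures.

359 s

ΔT = -5.6 K, ΔS = +1.08 psu (deep − shallow).
Δρ/ρ₀ = −αΔT + βΔS = 6.72 × 10⁻⁴ + 7.668 × 10⁻⁴ = 1.4388 × 10⁻³, so Δρ ≈ 1.475 kg m⁻³.
N² = (g/ρ₀)·Δρ/Δz = g·(Δρ/ρ₀)/Δz = 9.8 × 1.4388 × 10⁻³ / 46 = 3.0653 × 10⁻⁴ s⁻².
N = √(3.0653 × 10⁻⁴) = 0.017508 rad s⁻¹ → T = 2π/N = 358.88 s ≈ 359 s.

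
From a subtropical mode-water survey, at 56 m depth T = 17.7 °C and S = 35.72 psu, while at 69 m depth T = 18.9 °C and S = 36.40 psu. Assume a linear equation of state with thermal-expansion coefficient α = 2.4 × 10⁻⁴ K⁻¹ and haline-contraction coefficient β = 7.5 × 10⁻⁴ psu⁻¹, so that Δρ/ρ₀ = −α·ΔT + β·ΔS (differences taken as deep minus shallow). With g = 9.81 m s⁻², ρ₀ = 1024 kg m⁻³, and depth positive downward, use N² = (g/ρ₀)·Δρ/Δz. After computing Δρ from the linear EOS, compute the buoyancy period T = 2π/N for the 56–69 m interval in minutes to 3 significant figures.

8.09 min

ΔT = +1.2 K, ΔS = +0.68 psu (deep − shallow).
Δρ/ρ₀ = −αΔT + βΔS = -2.88 × 10⁻⁴ + 5.10 × 10⁻⁴ = 2.22 × 10⁻⁴, so Δρ ≈ 0.2273 kg m⁻³.
N² = (g/ρ₀)·Δρ/Δz = g·(Δρ/ρ₀)/Δz = 9.81 × 2.22 × 10⁻⁴ / 13 = 1.6752 × 10⁻⁴ s⁻².
N = √(1.6752 × 10⁻⁴) = 0.012943 rad s⁻¹ → T = 2π/N = 485.45 s = 8.0908 min ≈ 8.09 min.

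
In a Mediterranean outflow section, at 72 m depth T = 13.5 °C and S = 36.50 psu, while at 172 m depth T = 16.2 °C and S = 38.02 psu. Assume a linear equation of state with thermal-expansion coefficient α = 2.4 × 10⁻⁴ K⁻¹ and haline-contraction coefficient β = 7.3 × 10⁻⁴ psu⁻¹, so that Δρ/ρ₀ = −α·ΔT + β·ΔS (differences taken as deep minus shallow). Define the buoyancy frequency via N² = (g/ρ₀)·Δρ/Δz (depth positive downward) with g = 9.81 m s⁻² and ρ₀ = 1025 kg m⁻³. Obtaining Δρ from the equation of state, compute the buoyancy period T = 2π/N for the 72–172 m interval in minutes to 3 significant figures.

15.6 min

ΔT = +2.7 K, ΔS = +1.52 psu (deep − shallow).
Δρ/ρ₀ = −αΔT + βΔS = -6.48 × 10⁻⁴ + 1.1096 × 10⁻³ = 4.616 × 10⁻⁴, so Δρ ≈ 0.4731 kg m⁻³.
N² = (g/ρ₀)·Δρ/Δz = g·(Δρ/ρ₀)/Δz = 9.81 × 4.616 × 10⁻⁴ / 100 = 4.5283 × 10⁻⁵ s⁻².
N = √(4.5283 × 10⁻⁵) = 6.7293 × 10⁻³ rad s⁻¹ → T = 2π/N = 933.71 s = 15.562 min ≈ 15.6 min.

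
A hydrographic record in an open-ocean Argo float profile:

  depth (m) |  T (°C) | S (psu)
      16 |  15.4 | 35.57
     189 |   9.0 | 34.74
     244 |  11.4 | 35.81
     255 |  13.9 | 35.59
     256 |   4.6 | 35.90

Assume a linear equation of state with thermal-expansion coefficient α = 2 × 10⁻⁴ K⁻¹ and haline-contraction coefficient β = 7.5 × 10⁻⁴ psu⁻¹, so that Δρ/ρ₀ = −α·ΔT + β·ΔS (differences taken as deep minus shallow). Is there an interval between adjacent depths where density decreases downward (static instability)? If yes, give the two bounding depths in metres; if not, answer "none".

244–255 m

Evaluate Δρ/ρ₀ = −αΔT + βΔS across each adjacent pair:
  16–189 m: −αΔT+βΔS = −(2 × 10⁻⁴)(-6.4)+(7.5 × 10⁻⁴)(-0.83) = 6.6 × 10⁻⁴ → stable
  189–244 m: −αΔT+βΔS = −(2 × 10⁻⁴)(+2.4)+(7.5 × 10⁻⁴)(+1.07) = 3.2 × 10⁻⁴ → stable
  244–255 m: −αΔT+βΔS = −(2 × 10⁻⁴)(+2.5)+(7.5 × 10⁻⁴)(-0.22) = -6.7 × 10⁻⁴ → UNSTABLE
  255–256 m: −αΔT+βΔS = −(2 × 10⁻⁴)(-9.3)+(7.5 × 10⁻⁴)(+0.31) = 2.1 × 10⁻³ → stable
The 244–255 m interval has Δρ < 0: lighter water underlies denser water.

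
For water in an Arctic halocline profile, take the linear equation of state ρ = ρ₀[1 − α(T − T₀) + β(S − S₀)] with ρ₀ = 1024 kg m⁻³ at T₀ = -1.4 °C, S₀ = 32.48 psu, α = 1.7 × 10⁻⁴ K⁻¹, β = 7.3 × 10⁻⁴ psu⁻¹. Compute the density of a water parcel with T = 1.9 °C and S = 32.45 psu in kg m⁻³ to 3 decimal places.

1023.403 kg m⁻³

T − T₀ = +3.3 K, S − S₀ = -0.03 psu.
Bracket = 1 − α·(+3.3) + β·(-0.03) = 1 + (-5.829 × 10⁻⁴) = 0.9994171.
ρ = 1024 × 0.9994171 = 1023.403 kg m⁻³.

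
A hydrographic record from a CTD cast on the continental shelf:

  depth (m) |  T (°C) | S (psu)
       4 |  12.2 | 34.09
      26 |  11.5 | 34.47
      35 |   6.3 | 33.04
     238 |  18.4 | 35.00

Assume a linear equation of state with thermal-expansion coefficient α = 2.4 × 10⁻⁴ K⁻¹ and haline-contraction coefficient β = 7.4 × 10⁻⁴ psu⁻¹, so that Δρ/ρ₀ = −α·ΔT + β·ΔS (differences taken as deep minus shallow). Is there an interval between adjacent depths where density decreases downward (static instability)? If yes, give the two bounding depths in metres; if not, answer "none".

Evaluate Δρ/ρ₀ = −αΔT + βΔS across each adjacent pair:
  4–26 m: −αΔT+βΔS = −(2.4 × 10⁻⁴)(-0.7)+(7.4 × 10⁻⁴)(+0.38) = 4.5 × 10⁻⁴ → stable
  26–35 m: −αΔT+βΔS = −(2.4 × 10⁻⁴)(-5.2)+(7.4 × 10⁻⁴)(-1.43) = 1.9 × 10⁻⁴ → stable
  35–238 m: −αΔT+βΔS = −(2.4 × 10⁻⁴)(+12.1)+(7.4 × 10⁻⁴)(+1.96) = -1.5 × 10⁻³ → UNSTABLE
The 35–238 m interval has Δρ < 0: lighter water underlies denser water.

35–238 m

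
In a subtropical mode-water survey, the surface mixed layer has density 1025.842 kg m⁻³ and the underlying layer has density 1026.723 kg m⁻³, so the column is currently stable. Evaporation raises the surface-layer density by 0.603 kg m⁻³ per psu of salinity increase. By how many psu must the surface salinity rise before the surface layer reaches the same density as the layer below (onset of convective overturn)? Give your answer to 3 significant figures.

1.46 psu

Density deficit of the surface layer: 1026.723 − 1025.842 = 0.881 kg m⁻³.
Required change = 0.881 / 0.603 = 1.46 psu.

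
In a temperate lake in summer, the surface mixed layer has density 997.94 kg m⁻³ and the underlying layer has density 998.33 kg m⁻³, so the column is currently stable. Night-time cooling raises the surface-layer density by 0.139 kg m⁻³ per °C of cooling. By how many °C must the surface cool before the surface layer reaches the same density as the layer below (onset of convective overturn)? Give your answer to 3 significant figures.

2.81 °C

Density deficit of the surface layer: 998.33 − 997.94 = 0.39 kg m⁻³.
Required change = 0.39 / 0.139 = 2.81 °C.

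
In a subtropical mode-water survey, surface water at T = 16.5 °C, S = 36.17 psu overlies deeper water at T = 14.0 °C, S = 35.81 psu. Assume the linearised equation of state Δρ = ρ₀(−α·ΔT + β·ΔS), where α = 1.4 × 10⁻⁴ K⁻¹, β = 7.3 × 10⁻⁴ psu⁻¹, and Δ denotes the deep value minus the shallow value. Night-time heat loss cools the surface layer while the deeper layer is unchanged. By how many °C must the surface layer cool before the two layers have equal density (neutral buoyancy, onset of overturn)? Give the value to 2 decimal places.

Neutral buoyancy requires Δρ = 0, i.e. −α(T_deep − T_surf′) + β(S_deep − S_surf) = 0.
T_surf′ = T_deep − (β/α)·ΔS = 14.0 − (7.3 × 10⁻⁴/1.4 × 10⁻⁴)·(-0.36) = 15.8771 °C.
Cooling required: 16.5 − (15.8771) = 0.6229 °C.

0.62 °C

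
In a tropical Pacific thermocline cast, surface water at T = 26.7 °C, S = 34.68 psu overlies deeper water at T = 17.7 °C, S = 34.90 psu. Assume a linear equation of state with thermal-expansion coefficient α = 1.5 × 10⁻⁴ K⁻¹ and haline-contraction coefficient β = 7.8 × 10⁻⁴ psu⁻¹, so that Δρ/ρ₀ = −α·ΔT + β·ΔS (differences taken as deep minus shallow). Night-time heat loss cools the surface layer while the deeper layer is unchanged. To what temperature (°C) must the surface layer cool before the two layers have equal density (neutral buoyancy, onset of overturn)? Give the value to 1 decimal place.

16.6 °C

Neutral buoyancy requires Δρ = 0, i.e. −α(T_deep − T_surf′) + β(S_deep − S_surf) = 0.
T_surf′ = T_deep − (β/α)·ΔS = 17.7 − (7.8 × 10⁻⁴/1.5 × 10⁻⁴)·(+0.22) = 16.556 °C.
Cooling required: 26.7 − (16.556) = 10.144 °C.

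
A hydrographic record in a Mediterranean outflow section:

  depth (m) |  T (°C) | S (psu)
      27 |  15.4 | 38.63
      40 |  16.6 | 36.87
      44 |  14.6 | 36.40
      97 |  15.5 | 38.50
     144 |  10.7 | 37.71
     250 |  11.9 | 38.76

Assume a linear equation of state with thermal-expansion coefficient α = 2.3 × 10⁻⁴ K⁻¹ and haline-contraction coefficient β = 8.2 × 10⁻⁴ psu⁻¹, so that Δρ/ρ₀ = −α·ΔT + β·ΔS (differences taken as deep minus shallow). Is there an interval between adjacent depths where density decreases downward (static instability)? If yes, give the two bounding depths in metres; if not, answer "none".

Evaluate Δρ/ρ₀ = −αΔT + βΔS across each adjacent pair:
  27–40 m: −αΔT+βΔS = −(2.3 × 10⁻⁴)(+1.2)+(8.2 × 10⁻⁴)(-1.76) = -1.7 × 10⁻³ → UNSTABLE
  40–44 m: −αΔT+βΔS = −(2.3 × 10⁻⁴)(-2.0)+(8.2 × 10⁻⁴)(-0.47) = 7.5 × 10⁻⁵ → stable
  44–97 m: −αΔT+βΔS = −(2.3 × 10⁻⁴)(+0.9)+(8.2 × 10⁻⁴)(+2.10) = 1.5 × 10⁻³ → stable
  97–144 m: −αΔT+βΔS = −(2.3 × 10⁻⁴)(-4.8)+(8.2 × 10⁻⁴)(-0.79) = 4.6 × 10⁻⁴ → stable
  144–250 m: −αΔT+βΔS = −(2.3 × 10⁻⁴)(+1.2)+(8.2 × 10⁻⁴)(+1.05) = 5.9 × 10⁻⁴ → stable
The 27–40 m interval has Δρ < 0: lighter water underlies denser water.

27–40 m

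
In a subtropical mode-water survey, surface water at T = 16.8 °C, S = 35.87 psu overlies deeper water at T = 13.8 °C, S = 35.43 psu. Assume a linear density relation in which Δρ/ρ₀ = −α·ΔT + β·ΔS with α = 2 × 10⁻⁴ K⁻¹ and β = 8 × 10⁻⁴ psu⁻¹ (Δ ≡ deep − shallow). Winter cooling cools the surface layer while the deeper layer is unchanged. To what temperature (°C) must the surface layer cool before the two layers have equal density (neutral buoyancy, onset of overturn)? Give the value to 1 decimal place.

Neutral buoyancy requires Δρ = 0, i.e. −α(T_deep − T_surf′) + β(S_deep − S_surf) = 0.
T_surf′ = T_deep − (β/α)·ΔS = 13.8 − (8 × 10⁻⁴/2 × 10⁻⁴)·(-0.44) = 15.560 °C.
Cooling required: 16.8 − (15.560) = 1.240 °C.

15.6 °C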